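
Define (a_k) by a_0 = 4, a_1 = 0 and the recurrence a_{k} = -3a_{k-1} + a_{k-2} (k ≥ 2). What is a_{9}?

The ordinary generating function has denominator 1 + 3q - q^2.
Iterating the recurrence: a_0,…,a_{9} = 4, 0, 4, -12, 40, -132, 436, -1440, 4756, -15708.

-15708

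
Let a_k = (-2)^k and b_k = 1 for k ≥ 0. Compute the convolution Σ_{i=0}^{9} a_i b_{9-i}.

The convolution is the x^9 coefficient of A(x)B(x).
Σ = 1·1 − 2·1 + 4·1 − 8·1 + 16·1 − 32·1 + 64·1 − 128·1 + 256·1 − 512·1 = -341.

-341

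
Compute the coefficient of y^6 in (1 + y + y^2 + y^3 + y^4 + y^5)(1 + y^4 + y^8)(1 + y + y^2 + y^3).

6

(1 + y + y^2 + y^3 + y^4 + y^5) has coefficients 1,1,1,1,1,1 for degrees 0…5.
(1 + y^4 + y^8) has coefficients 1,0,0,0,1,0,0 for degrees 0…6.
Finally multiplying by (1 + y + y^2 + y^3), the product of all factors after the first has coefficients 1,1,1,1,1,1,1 for degrees 0…6.
[y^6] = 1·1 + 1·1 + 1·1 + 1·1 + 1·1 + 1·1 = 6.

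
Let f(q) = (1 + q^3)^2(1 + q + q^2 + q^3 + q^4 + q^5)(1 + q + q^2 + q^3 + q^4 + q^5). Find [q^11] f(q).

(1 + q^3)^2 has coefficients 1,0,0,2,0,0,1 for degrees 0…6.
(1 + q + q^2 + q^3 + q^4 + q^5) has coefficients 1,1,1,1,1,1,0,0,0,0,0,0 for degrees 0…11.
Finally multiplying by (1 + q + q^2 + q^3 + q^4 + q^5), the product of all factors after the first has coefficients 1,2,3,4,5,6,5,4,3,2,1,0 for degrees 0…11.
[q^11] = 1·0 + 2·3 + 1·6 = 12.

12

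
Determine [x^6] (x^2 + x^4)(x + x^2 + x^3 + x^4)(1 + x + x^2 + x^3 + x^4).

6

(x^2 + x^4) has coefficients 0,0,1,0,1 for degrees 0…4.
(x + x^2 + x^3 + x^4) has coefficients 0,1,1,1,1,0,0 for degrees 0…6.
Finally multiplying by (1 + x + x^2 + x^3 + x^4), the product of all factors after the first has coefficients 0,1,2,3,4,4,3 for degrees 0…6.
[x^6] = 1·4 + 1·2 = 6.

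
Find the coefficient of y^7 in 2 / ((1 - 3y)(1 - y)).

The denominator gives the recurrence a_n = 4a_(n−1) − 3a_(n−2) for n ≥ 2; the numerator fixes a_0 = 2, a_1 = 8.
Iterating: 2, 8, 26, 80, 242, 728, 2186, 6560, so a_7 = 6560.

6560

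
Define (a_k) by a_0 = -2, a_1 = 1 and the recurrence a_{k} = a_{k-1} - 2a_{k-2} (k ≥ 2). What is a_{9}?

The ordinary generating function has denominator 1 - t + 2t^2.
Iterating the recurrence: a_0,…,a_{9} = -2, 1, 5, 3, -7, -13, 1, 27, 25, -29.

-29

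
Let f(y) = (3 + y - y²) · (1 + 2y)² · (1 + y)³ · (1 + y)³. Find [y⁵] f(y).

489

(3 + y - y²) has coefficients 3,1,-1 for degrees 0…2.
(1 + 2y)² has coefficients 1,4,4,0,0,0 for degrees 0…5.
Multiplying by (1 + y)³ gives running coefficients 1,7,19,25,16,4 for degrees 0…5.
Finally multiplying by (1 + y)³, the product of all factors after the first has coefficients 1,10,43,104,155,146 for degrees 0…5.
[y⁵] = 3·146 + 1·155 − 1·104 = 489.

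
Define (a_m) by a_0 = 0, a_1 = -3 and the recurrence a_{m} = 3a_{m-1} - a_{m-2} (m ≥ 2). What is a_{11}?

-53133

The ordinary generating function has denominator 1 - 3z + z^2.
Iterating the recurrence: a_0,…,a_{11} = 0, -3, -9, -24, -63, -165, -432, -1131, -2961, -7752, -20295, -53133.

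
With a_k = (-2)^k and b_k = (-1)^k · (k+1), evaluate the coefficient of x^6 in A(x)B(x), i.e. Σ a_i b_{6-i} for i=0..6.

247

This is [x^6] in the product of the two ordinary generating functions.
Σ = 1·7 − 2·(-6) + 4·5 − 8·(-4) + 16·3 − 32·(-2) + 64·1 = 247.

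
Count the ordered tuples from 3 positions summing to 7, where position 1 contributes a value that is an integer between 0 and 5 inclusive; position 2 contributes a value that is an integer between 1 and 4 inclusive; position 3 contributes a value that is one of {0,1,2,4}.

The generating function for the choices is (1 + x + x^2 + x^3 + x^4 + x^5)·(x + x^2 + x^3 + x^4)·(1 + x + x^2 + x^4); the count is [x^7].
(1 + x + x^2 + x^3 + x^4 + x^5) has coefficients 1,1,1,1,1,1 for degrees 0…5.
(x + x^2 + x^3 + x^4) has coefficients 0,1,1,1,1,0,0,0 for degrees 0…7.
Finally multiplying by (1 + x + x^2 + x^4), the product of all factors after the first has coefficients 0,1,2,3,3,3,2,1 for degrees 0…7.
[x^7] = 1·1 + 1·2 + 1·3 + 1·3 + 1·3 + 1·2 = 14.

14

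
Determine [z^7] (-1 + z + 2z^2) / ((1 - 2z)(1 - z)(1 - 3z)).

-4373

The denominator gives the recurrence a_n = 6a_(n−1) − 11a_(n−2) + 6a_(n−3) for n ≥ 3; the numerator fixes a_0 = -1, a_1 = -5, a_2 = -17.
Iterating: -1, -5, -17, -53, -161, -485, -1457, -4373, so a_7 = -4373.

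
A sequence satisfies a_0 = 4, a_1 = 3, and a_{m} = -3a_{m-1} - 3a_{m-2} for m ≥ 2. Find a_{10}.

2673

The ordinary generating function has denominator 1 + 3y + 3y^2.
Iterating the recurrence: a_0,…,a_{10} = 4, 3, -21, 54, -99, 135, -108, -81, 567, -1458, 2673.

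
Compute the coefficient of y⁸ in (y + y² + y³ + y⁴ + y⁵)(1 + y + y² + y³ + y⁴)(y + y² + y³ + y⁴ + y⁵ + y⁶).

21

(y + y² + y³ + y⁴ + y⁵) has coefficients 0,1,1,1,1,1 for degrees 0…5.
(1 + y + y² + y³ + y⁴) has coefficients 1,1,1,1,1,0,0,0,0 for degrees 0…8.
Finally multiplying by (y + y² + y³ + y⁴ + y⁵ + y⁶), the product of all factors after the first has coefficients 0,1,2,3,4,5,5,4,3 for degrees 0…8.
[y⁸] = 1·4 + 1·5 + 1·5 + 1·4 + 1·3 = 21.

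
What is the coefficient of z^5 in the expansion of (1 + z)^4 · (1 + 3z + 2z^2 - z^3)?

(1 + z)^4 has coefficients 1,4,6,4,1 for degrees 0…4.
(1 + 3z + 2z^2 - z^3) has coefficients 1,3,2,-1,0,0 for degrees 0…5.
[z^5] = 1·0 + 4·0 + 6·(-1) + 4·2 + 1·3 = 5.

5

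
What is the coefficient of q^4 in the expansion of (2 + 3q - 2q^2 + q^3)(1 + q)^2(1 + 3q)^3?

351

(2 + 3q - 2q^2 + q^3) has coefficients 2,3,-2,1 for degrees 0…3.
(1 + q)^2 has coefficients 1,2,1,0,0 for degrees 0…4.
Finally multiplying by (1 + 3q)^3, the product of all factors after the first has coefficients 1,11,46,90,81 for degrees 0…4.
[q^4] = 2·81 + 3·90 − 2·46 + 1·11 = 351.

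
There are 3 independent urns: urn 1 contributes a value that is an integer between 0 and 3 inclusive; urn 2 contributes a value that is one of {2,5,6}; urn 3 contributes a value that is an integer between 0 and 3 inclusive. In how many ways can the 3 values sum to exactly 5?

The generating function for the choices is (1 + t + t^2 + t^3)·(t^2 + t^5 + t^6)·(1 + t + t^2 + t^3); the count is [t^5].
(1 + t + t^2 + t^3) has coefficients 1,1,1,1 for degrees 0…3.
(t^2 + t^5 + t^6) has coefficients 0,0,1,0,0,1 for degrees 0…5.
Finally multiplying by (1 + t + t^2 + t^3), the product of all factors after the first has coefficients 0,0,1,1,1,2 for degrees 0…5.
[t^5] = 1·2 + 1·1 + 1·1 + 1·1 = 5.

5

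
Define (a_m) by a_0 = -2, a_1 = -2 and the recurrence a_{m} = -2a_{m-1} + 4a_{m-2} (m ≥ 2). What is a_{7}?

The ordinary generating function has denominator 1 + 2z - 4z^2.
Iterating the recurrence: a_0,…,a_{7} = -2, -2, -4, 0, -16, 32, -128, 384.

384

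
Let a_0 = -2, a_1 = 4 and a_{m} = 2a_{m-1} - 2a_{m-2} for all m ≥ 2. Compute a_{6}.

-48

The ordinary generating function has denominator 1 - 2q + 2q^2.
Iterating the recurrence: a_0,…,a_{6} = -2, 4, 12, 16, 8, -16, -48.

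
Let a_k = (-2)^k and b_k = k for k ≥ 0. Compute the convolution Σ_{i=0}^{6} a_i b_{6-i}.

-12

Write out a_i and b_{6-i} for i = 0,…,6 and sum the products.
Σ = 1·6 − 2·5 + 4·4 − 8·3 + 16·2 − 32·1 + 64·0 = -12.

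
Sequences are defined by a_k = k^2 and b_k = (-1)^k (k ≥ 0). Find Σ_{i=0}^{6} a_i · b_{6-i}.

21

Write out a_i and b_{6-i} for i = 0,…,6 and sum the products.
Σ = 0·1 + 1·(-1) + 4·1 + 9·(-1) + 16·1 + 25·(-1) + 36·1 = 21.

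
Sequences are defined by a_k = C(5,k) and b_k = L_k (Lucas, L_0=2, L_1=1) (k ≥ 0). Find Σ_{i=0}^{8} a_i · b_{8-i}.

521

The convolution is the x^8 coefficient of A(x)B(x).
Σ = 1·47 + 5·29 + 10·18 + 10·11 + 5·7 + 1·4 + 0·3 + 0·1 + 0·2 = 521.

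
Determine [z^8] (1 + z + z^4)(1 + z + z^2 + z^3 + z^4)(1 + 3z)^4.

526

(1 + z + z^4) has coefficients 1,1,0,0,1 for degrees 0…4.
(1 + z + z^2 + z^3 + z^4) has coefficients 1,1,1,1,1,0,0,0,0 for degrees 0…8.
Finally multiplying by (1 + 3z)^4, the product of all factors after the first has coefficients 1,13,67,175,256,255,243,189,81 for degrees 0…8.
[z^8] = 1·81 + 1·189 + 1·256 = 526.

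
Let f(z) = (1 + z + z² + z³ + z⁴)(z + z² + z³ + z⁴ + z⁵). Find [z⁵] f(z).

5

(1 + z + z² + z³ + z⁴) has coefficients 1,1,1,1,1 for degrees 0…4.
(z + z² + z³ + z⁴ + z⁵) has coefficients 0,1,1,1,1,1 for degrees 0…5.
[z⁵] = 1·1 + 1·1 + 1·1 + 1·1 + 1·1 = 5.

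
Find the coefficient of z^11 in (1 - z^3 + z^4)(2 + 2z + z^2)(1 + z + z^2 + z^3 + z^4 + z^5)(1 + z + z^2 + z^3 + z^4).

(1 - z^3 + z^4) has coefficients 1,0,0,-1,1 for degrees 0…4.
(2 + 2z + z^2) has coefficients 2,2,1,0,0,0,0,0,0,0,0,0 for degrees 0…11.
Multiplying by (1 + z + z^2 + z^3 + z^4 + z^5) gives running coefficients 2,4,5,5,5,5,3,1,0,0,0,0 for degrees 0…11.
Finally multiplying by (1 + z + z^2 + z^3 + z^4), the product of all factors after the first has coefficients 2,6,11,16,21,24,23,19,14,9,4,1 for degrees 0…11.
[z^11] = 1·1 − 1·14 + 1·19 = 6.

6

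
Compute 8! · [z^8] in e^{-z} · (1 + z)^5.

-1159

The EGF product rule gives c_8 = Σ_{k_1+k_2=8} C(8; k_1,k_2) · ∏ g_i(k_i), where e^{-z} gives (-1)^k; (1+z)^5 gives the falling factorial (5)_k.
g_1(k) for k = 0…8: 1, -1, 1, -1, 1, -1, 1, -1, 1.
g_2(k) for k = 0…8: 1, 5, 20, 60, 120, 120, 0, 0, 0.
c_8 = Σ_k C(8,k)·g_1(k)·g_2(8−k) = 56·(-1)·120 + 70·1·120 + 56·(-1)·60 + 28·1·20 + 8·(-1)·5 + 1·1·1 = −6720 + 8400 − 3360 + 560 − 40 + 1 = -1159.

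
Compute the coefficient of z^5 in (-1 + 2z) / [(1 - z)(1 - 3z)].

-122

The denominator gives the recurrence a_n = 4a_(n−1) − 3a_(n−2) for n ≥ 2; the numerator fixes a_0 = -1, a_1 = -2.
Iterating: -1, -2, -5, -14, -41, -122, so a_5 = -122.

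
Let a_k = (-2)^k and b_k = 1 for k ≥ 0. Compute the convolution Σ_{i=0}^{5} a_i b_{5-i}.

-21

This is [x^5] in the product of the two ordinary generating functions.
Σ = 1·1 − 2·1 + 4·1 − 8·1 + 16·1 − 32·1 = -21.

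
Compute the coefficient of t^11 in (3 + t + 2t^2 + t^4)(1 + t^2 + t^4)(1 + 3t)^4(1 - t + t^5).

663

(3 + t + 2t^2 + t^4) has coefficients 3,1,2,0,1 for degrees 0…4.
(1 + t^2 + t^4) has coefficients 1,0,1,0,1,0,0,0,0,0,0,0 for degrees 0…11.
Multiplying by (1 + 3t)^4 gives running coefficients 1,12,55,120,136,120,135,108,81,0,0,0 for degrees 0…11.
Finally multiplying by (1 - t + t^5), the product of all factors after the first has coefficients 1,11,43,65,16,-15,27,28,93,55,120,135 for degrees 0…11.
[t^11] = 3·135 + 1·120 + 2·55 + 1·28 = 663.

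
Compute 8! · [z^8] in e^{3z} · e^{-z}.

The EGF product rule gives c_8 = Σ_{k_1+k_2=8} C(8; k_1,k_2) · ∏ g_i(k_i), where e^{3z} gives (3)^k; e^{-z} gives (-1)^k.
g_1(k) for k = 0…8: 1, 3, 9, 27, 81, 243, 729, 2187, 6561.
g_2(k) for k = 0…8: 1, -1, 1, -1, 1, -1, 1, -1, 1.
c_8 = Σ_k C(8,k)·g_1(k)·g_2(8−k) = 1·1·1 + 8·3·(-1) + 28·9·1 + 56·27·(-1) + 70·81·1 + 56·243·(-1) + 28·729·1 + 8·2187·(-1) + 1·6561·1 = 1 − 24 + 252 − 1512 + 5670 − 13608 + 20412 − 17496 + 6561 = 256.

256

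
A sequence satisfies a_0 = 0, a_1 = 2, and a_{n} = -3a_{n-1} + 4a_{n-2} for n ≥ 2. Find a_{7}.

6554

The ordinary generating function has denominator 1 + 3y - 4y^2.
Iterating the recurrence: a_0,…,a_{7} = 0, 2, -6, 26, -102, 410, -1638, 6554.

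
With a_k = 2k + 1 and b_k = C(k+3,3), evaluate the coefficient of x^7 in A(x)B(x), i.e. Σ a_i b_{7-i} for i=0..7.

This is [x^7] in the product of the two ordinary generating functions.
Σ = 1·120 + 3·84 + 5·56 + 7·35 + 9·20 + 11·10 + 13·4 + 15·1 = 1254.

1254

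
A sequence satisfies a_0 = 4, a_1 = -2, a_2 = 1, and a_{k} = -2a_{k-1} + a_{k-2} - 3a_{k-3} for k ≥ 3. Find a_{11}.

-44611

The ordinary generating function has denominator 1 + 2z - z^2 + 3z^3.
Iterating the recurrence: a_0,…,a_{11} = 4, -2, 1, -16, 39, -97, 281, -776, 2124, -5867, 16186, -44611.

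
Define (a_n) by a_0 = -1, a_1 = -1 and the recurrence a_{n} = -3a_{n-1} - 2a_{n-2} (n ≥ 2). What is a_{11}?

The ordinary generating function has denominator 1 + 3q + 2q^2.
Iterating the recurrence: a_0,…,a_{11} = -1, -1, 5, -13, 29, -61, 125, -253, 509, -1021, 2045, -4093.

-4093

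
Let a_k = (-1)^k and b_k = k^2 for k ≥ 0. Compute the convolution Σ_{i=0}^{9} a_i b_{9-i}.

Write out a_i and b_{9-i} for i = 0,…,9 and sum the products.
Σ = 1·81 − 1·64 + 1·49 − 1·36 + 1·25 − 1·16 + 1·9 − 1·4 + 1·1 − 1·0 = 45.

45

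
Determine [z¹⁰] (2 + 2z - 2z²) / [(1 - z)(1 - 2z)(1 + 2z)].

Partial fractions give a closed form: a_n = (-2/3)·1^n + (5/2)·2^n + (1/6)·(-2)^n.
At n = 10: a_10 = 2730.

2730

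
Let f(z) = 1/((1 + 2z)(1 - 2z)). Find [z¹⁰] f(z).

1024

The denominator gives the recurrence a_n = 4a_(n−2) for n ≥ 2; the numerator fixes a_0 = 1, a_1 = 0.
Iterating: 1, 0, 4, 0, 16, 0, 64, 0, 256, 0, 1024, so a_10 = 1024.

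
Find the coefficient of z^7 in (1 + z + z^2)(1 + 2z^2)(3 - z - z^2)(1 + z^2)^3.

(1 + z + z^2) has coefficients 1,1,1 for degrees 0…2.
(1 + 2z^2) has coefficients 1,0,2,0,0,0,0,0 for degrees 0…7.
Multiplying by (3 - z - z^2) gives running coefficients 3,-1,5,-2,-2,0,0,0 for degrees 0…7.
Finally multiplying by (1 + z^2)^3, the product of all factors after the first has coefficients 3,-1,14,-5,22,-9,12,-7 for degrees 0…7.
[z^7] = 1·(-7) + 1·12 + 1·(-9) = -4.

-4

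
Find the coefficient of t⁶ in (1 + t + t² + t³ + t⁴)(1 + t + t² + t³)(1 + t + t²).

9

(1 + t + t² + t³ + t⁴) has coefficients 1,1,1,1,1 for degrees 0…4.
(1 + t + t² + t³) has coefficients 1,1,1,1,0,0,0 for degrees 0…6.
Finally multiplying by (1 + t + t²), the product of all factors after the first has coefficients 1,2,3,3,2,1,0 for degrees 0…6.
[t⁶] = 1·0 + 1·1 + 1·2 + 1·3 + 1·3 = 9.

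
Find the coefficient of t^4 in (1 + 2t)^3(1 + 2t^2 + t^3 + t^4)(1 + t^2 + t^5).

45

(1 + 2t)^3 has coefficients 1,6,12,8 for degrees 0…3.
(1 + 2t^2 + t^3 + t^4) has coefficients 1,0,2,1,1 for degrees 0…4.
Finally multiplying by (1 + t^2 + t^5), the product of all factors after the first has coefficients 1,0,3,1,3 for degrees 0…4.
[t^4] = 1·3 + 6·1 + 12·3 + 8·0 = 45.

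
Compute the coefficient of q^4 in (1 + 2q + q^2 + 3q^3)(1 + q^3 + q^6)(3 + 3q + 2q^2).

20

(1 + 2q + q^2 + 3q^3) has coefficients 1,2,1,3 for degrees 0…3.
(1 + q^3 + q^6) has coefficients 1,0,0,1,0 for degrees 0…4.
Finally multiplying by (3 + 3q + 2q^2), the product of all factors after the first has coefficients 3,3,2,3,3 for degrees 0…4.
[q^4] = 1·3 + 2·3 + 1·2 + 3·3 = 20.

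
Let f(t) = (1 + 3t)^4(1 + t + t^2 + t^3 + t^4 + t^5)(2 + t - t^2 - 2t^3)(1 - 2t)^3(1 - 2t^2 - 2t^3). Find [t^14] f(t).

5470

(1 + 3t)^4 has coefficients 1,12,54,108,81 for degrees 0…4.
(1 + t + t^2 + t^3 + t^4 + t^5) has coefficients 1,1,1,1,1,1,0,0,0,0,0,0,0,0,0 for degrees 0…14.
Multiplying by (2 + t - t^2 - 2t^3) gives running coefficients 2,3,2,0,0,0,-2,-3,-2,0,0,0,0,0,0 for degrees 0…14.
Multiplying by (1 - 2t)^3 gives running coefficients 2,-9,8,8,0,-16,-2,9,-8,-8,0,16,0,0,0 for degrees 0…14.
Finally multiplying by (1 - 2t^2 - 2t^3), the product of all factors after the first has coefficients 2,-9,4,22,2,-48,-18,41,28,-22,-2,48,16,-32,-32 for degrees 0…14.
[t^14] = 1·(-32) + 12·(-32) + 54·16 + 108·48 + 81·(-2) = 5470.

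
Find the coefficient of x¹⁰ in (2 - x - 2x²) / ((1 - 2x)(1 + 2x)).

The denominator gives the recurrence a_n = 4a_(n−2) for n ≥ 3; the numerator fixes a_0 = 2, a_1 = -1, a_2 = 6.
Iterating: 2, -1, 6, -4, 24, -16, 96, -64, 384, -256, 1536, so a_10 = 1536.

1536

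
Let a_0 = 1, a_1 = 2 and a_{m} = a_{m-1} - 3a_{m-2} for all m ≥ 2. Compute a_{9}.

-43

The ordinary generating function has denominator 1 - t + 3t^2.
Iterating the recurrence: a_0,…,a_{9} = 1, 2, -1, -7, -4, 17, 29, -22, -109, -43.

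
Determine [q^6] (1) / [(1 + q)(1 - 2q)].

43

Partial fractions give a closed form: a_n = (1/3)·(-1)^n + (2/3)·2^n.
At n = 6: a_6 = 43.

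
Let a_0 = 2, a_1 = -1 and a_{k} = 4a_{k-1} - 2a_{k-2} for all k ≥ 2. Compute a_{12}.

The ordinary generating function has denominator 1 - 4x + 2x^2.
Iterating the recurrence: a_0,…,a_{12} = 2, -1, -8, -30, -104, -356, -1216, -4152, -14176, -48400, -165248, -564192, -1926272.

-1926272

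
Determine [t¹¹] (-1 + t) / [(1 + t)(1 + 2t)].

Partial fractions give a closed form: a_n = (2)·(-1)^n + (-3)·(-2)^n.
At n = 11: a_11 = 6142.

6142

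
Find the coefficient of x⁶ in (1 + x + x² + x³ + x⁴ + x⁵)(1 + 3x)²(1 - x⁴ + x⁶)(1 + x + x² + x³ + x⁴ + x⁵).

63

(1 + x + x² + x³ + x⁴ + x⁵) has coefficients 1,1,1,1,1,1 for degrees 0…5.
(1 + 3x)² has coefficients 1,6,9,0,0,0,0 for degrees 0…6.
Multiplying by (1 - x⁴ + x⁶) gives running coefficients 1,6,9,0,-1,-6,-8 for degrees 0…6.
Finally multiplying by (1 + x + x² + x³ + x⁴ + x⁵), the product of all factors after the first has coefficients 1,7,16,16,15,9,0 for degrees 0…6.
[x⁶] = 1·0 + 1·9 + 1·15 + 1·16 + 1·16 + 1·7 = 63.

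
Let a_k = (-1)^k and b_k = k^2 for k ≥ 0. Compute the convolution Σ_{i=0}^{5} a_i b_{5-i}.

The convolution is the x^5 coefficient of A(x)B(x).
Σ = 1·25 − 1·16 + 1·9 − 1·4 + 1·1 − 1·0 = 15.

15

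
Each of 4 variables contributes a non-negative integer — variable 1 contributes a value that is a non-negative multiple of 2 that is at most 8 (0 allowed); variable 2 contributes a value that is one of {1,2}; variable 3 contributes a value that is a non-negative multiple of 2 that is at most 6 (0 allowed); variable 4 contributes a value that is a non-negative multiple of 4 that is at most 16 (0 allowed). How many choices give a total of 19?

10

The generating function for the choices is (1 + z² + z⁴ + z⁶ + z⁸)·(z + z²)·(1 + z² + z⁴ + z⁶)·(1 + z⁴ + z⁸ + z¹² + z¹⁶); the count is [z¹⁹].
(1 + z² + z⁴ + z⁶ + z⁸) has coefficients 1,0,1,0,1,0,1,0,1 for degrees 0…8.
(z + z²) has coefficients 0,1,1,0,0,0,0,0,0,0,0,0,0,0,0,0,0,0,0,0 for degrees 0…19.
Multiplying by (1 + z² + z⁴ + z⁶) gives running coefficients 0,1,1,1,1,1,1,1,1,0,0,0,0,0,0,0,0,0,0,0 for degrees 0…19.
Finally multiplying by (1 + z⁴ + z⁸ + z¹² + z¹⁶), the product of all factors after the first has coefficients 0,1,1,1,1,2,2,2,2,2,2,2,2,2,2,2,2,2,2,2 for degrees 0…19.
[z¹⁹] = 1·2 + 1·2 + 1·2 + 1·2 + 1·2 = 10.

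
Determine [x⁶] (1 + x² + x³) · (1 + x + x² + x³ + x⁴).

2

(1 + x² + x³) has coefficients 1,0,1,1 for degrees 0…3.
(1 + x + x² + x³ + x⁴) has coefficients 1,1,1,1,1,0,0 for degrees 0…6.
[x⁶] = 1·0 + 1·1 + 1·1 = 2.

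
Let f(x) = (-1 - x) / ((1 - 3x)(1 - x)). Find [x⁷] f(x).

Partial fractions give a closed form: a_n = (-2)·3^n + (1)·1^n.
At n = 7: a_7 = -4373.

-4373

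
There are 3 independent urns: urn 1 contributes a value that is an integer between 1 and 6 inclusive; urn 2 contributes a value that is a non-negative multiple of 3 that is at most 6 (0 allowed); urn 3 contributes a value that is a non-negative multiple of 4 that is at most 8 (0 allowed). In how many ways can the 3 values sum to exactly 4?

2

The generating function for the choices is (z + z² + z³ + z⁴ + z⁵ + z⁶)·(1 + z³ + z⁶)·(1 + z⁴ + z⁸); the count is [z⁴].
(z + z² + z³ + z⁴ + z⁵ + z⁶) has coefficients 0,1,1,1,1 for degrees 0…4.
(1 + z³ + z⁶) has coefficients 1,0,0,1,0 for degrees 0…4.
Finally multiplying by (1 + z⁴ + z⁸), the product of all factors after the first has coefficients 1,0,0,1,1 for degrees 0…4.
[z⁴] = 1·1 + 1·0 + 1·0 + 1·1 = 2.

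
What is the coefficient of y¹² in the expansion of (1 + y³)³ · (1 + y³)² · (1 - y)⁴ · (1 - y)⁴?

(1 + y³)³ has coefficients 1,0,0,3,0,0,3,0,0,1 for degrees 0…9.
(1 + y³)² has coefficients 1,0,0,2,0,0,1,0,0,0,0,0,0 for degrees 0…12.
Multiplying by (1 - y)⁴ gives running coefficients 1,-4,6,-2,-7,12,-7,-2,6,-4,1,0,0 for degrees 0…12.
Finally multiplying by (1 - y)⁴, the product of all factors after the first has coefficients 1,-8,28,-54,54,0,-83,124,-83,0,54,-54,28 for degrees 0…12.
[y¹²] = 1·28 + 3·0 + 3·(-83) + 1·(-54) = -275.

-275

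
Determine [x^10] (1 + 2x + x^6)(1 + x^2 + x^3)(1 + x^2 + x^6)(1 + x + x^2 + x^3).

12

(1 + 2x + x^6) has coefficients 1,2,0,0,0,0,1 for degrees 0…6.
(1 + x^2 + x^3) has coefficients 1,0,1,1,0,0,0,0,0,0,0 for degrees 0…10.
Multiplying by (1 + x^2 + x^6) gives running coefficients 1,0,2,1,1,1,1,0,1,1,0 for degrees 0…10.
Finally multiplying by (1 + x + x^2 + x^3), the product of all factors after the first has coefficients 1,1,3,4,4,5,4,3,3,3,2 for degrees 0…10.
[x^10] = 1·2 + 2·3 + 1·4 = 12.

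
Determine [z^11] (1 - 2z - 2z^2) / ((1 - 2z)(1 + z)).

The denominator gives the recurrence a_n = a_(n−1) + 2a_(n−2) for n ≥ 3; the numerator fixes a_0 = 1, a_1 = -1, a_2 = -1.
Iterating: 1, -1, -1, -3, -5, -11, -21, -43, -85, -171, -341, -683, so a_11 = -683.

-683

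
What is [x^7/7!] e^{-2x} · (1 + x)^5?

-1248

The EGF product rule gives c_7 = Σ_{k_1+k_2=7} C(7; k_1,k_2) · ∏ g_i(k_i), where e^{-2x} gives (-2)^k; (1+x)^5 gives the falling factorial (5)_k.
g_1(k) for k = 0…7: 1, -2, 4, -8, 16, -32, 64, -128.
g_2(k) for k = 0…7: 1, 5, 20, 60, 120, 120, 0, 0.
c_7 = Σ_k C(7,k)·g_1(k)·g_2(7−k) = 21·4·120 + 35·(-8)·120 + 35·16·60 + 21·(-32)·20 + 7·64·5 + 1·(-128)·1 = 10080 − 33600 + 33600 − 13440 + 2240 − 128 = -1248.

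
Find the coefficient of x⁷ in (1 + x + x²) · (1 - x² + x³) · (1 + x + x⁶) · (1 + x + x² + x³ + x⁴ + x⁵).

(1 + x + x²) has coefficients 1,1,1 for degrees 0…2.
(1 - x² + x³) has coefficients 1,0,-1,1,0,0,0,0 for degrees 0…7.
Multiplying by (1 + x + x⁶) gives running coefficients 1,1,-1,0,1,0,1,0 for degrees 0…7.
Finally multiplying by (1 + x + x² + x³ + x⁴ + x⁵), the product of all factors after the first has coefficients 1,2,1,1,2,2,2,1 for degrees 0…7.
[x⁷] = 1·1 + 1·2 + 1·2 = 5.

5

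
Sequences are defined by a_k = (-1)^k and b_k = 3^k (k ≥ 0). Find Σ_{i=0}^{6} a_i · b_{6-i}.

Write out a_i and b_{6-i} for i = 0,…,6 and sum the products.
Σ = 1·729 − 1·243 + 1·81 − 1·27 + 1·9 − 1·3 + 1·1 = 547.

547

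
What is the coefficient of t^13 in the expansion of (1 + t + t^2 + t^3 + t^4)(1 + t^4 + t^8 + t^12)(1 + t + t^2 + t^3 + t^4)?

(1 + t + t^2 + t^3 + t^4) has coefficients 1,1,1,1,1 for degrees 0…4.
(1 + t^4 + t^8 + t^12) has coefficients 1,0,0,0,1,0,0,0,1,0,0,0,1,0 for degrees 0…13.
Finally multiplying by (1 + t + t^2 + t^3 + t^4), the product of all factors after the first has coefficients 1,1,1,1,2,1,1,1,2,1,1,1,2,1 for degrees 0…13.
[t^13] = 1·1 + 1·2 + 1·1 + 1·1 + 1·1 = 6.

6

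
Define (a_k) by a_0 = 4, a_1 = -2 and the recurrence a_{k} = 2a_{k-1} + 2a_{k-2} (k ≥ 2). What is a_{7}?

304

The ordinary generating function has denominator 1 - 2q - 2q^2.
Iterating the recurrence: a_0,…,a_{7} = 4, -2, 4, 4, 16, 40, 112, 304.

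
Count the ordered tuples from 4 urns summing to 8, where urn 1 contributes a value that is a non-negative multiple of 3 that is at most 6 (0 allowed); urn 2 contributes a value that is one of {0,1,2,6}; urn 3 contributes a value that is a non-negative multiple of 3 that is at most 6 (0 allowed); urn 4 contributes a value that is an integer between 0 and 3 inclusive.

12

The generating function for the choices is (1 + t^3 + t^6)·(1 + t + t^2 + t^6)·(1 + t^3 + t^6)·(1 + t + t^2 + t^3); the count is [t^8].
(1 + t^3 + t^6) has coefficients 1,0,0,1,0,0,1 for degrees 0…6.
(1 + t + t^2 + t^6) has coefficients 1,1,1,0,0,0,1,0,0 for degrees 0…8.
Multiplying by (1 + t^3 + t^6) gives running coefficients 1,1,1,1,1,1,2,1,1 for degrees 0…8.
Finally multiplying by (1 + t + t^2 + t^3), the product of all factors after the first has coefficients 1,2,3,4,4,4,5,5,5 for degrees 0…8.
[t^8] = 1·5 + 1·4 + 1·3 = 12.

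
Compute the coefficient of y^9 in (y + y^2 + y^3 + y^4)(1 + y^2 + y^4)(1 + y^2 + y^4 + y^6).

5

(y + y^2 + y^3 + y^4) has coefficients 0,1,1,1,1 for degrees 0…4.
(1 + y^2 + y^4) has coefficients 1,0,1,0,1,0,0,0,0,0 for degrees 0…9.
Finally multiplying by (1 + y^2 + y^4 + y^6), the product of all factors after the first has coefficients 1,0,2,0,3,0,3,0,2,0 for degrees 0…9.
[y^9] = 1·2 + 1·0 + 1·3 + 1·0 = 5.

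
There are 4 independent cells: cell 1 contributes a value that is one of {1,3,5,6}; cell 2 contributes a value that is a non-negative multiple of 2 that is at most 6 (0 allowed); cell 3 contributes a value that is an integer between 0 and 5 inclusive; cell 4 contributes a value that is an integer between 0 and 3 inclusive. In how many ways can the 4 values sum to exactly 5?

13

The generating function for the choices is (q + q^3 + q^5 + q^6)·(1 + q^2 + q^4 + q^6)·(1 + q + q^2 + q^3 + q^4 + q^5)·(1 + q + q^2 + q^3); the count is [q^5].
(q + q^3 + q^5 + q^6) has coefficients 0,1,0,1,0,1 for degrees 0…5.
(1 + q^2 + q^4 + q^6) has coefficients 1,0,1,0,1,0 for degrees 0…5.
Multiplying by (1 + q + q^2 + q^3 + q^4 + q^5) gives running coefficients 1,1,2,2,3,3 for degrees 0…5.
Finally multiplying by (1 + q + q^2 + q^3), the product of all factors after the first has coefficients 1,2,4,6,8,10 for degrees 0…5.
[q^5] = 1·8 + 1·4 + 1·1 = 13.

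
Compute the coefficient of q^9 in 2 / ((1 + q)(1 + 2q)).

-2046

Partial fractions give a closed form: a_n = (-2)·(-1)^n + (4)·(-2)^n.
At n = 9: a_9 = -2046.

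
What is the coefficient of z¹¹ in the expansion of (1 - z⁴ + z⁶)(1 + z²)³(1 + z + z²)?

(1 - z⁴ + z⁶) has coefficients 1,0,0,0,-1,0,1 for degrees 0…6.
(1 + z²)³ has coefficients 1,0,3,0,3,0,1,0,0,0,0,0 for degrees 0…11.
Finally multiplying by (1 + z + z²), the product of all factors after the first has coefficients 1,1,4,3,6,3,4,1,1,0,0,0 for degrees 0…11.
[z¹¹] = 1·0 − 1·1 + 1·3 = 2.

2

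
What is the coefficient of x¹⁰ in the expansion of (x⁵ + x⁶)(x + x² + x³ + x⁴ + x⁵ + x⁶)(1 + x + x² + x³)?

8

(x⁵ + x⁶) has coefficients 0,0,0,0,0,1,1 for degrees 0…6.
(x + x² + x³ + x⁴ + x⁵ + x⁶) has coefficients 0,1,1,1,1,1,1,0,0,0,0 for degrees 0…10.
Finally multiplying by (1 + x + x² + x³), the product of all factors after the first has coefficients 0,1,2,3,4,4,4,3,2,1,0 for degrees 0…10.
[x¹⁰] = 1·4 + 1·4 = 8.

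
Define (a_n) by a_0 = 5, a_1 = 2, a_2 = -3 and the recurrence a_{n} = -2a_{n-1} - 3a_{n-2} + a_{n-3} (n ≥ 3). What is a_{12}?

2032

The ordinary generating function has denominator 1 + 2x + 3x^2 - x^3.
Iterating the recurrence: a_0,…,a_{12} = 5, 2, -3, 5, 1, -20, 42, -23, -100, 311, -345, -343, 2032.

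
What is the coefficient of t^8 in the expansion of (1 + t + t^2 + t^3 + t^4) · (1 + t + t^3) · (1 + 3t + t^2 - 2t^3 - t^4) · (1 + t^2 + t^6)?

(1 + t + t^2 + t^3 + t^4) has coefficients 1,1,1,1,1 for degrees 0…4.
(1 + t + t^3) has coefficients 1,1,0,1,0,0,0,0,0 for degrees 0…8.
Multiplying by (1 + 3t + t^2 - 2t^3 - t^4) gives running coefficients 1,4,4,0,0,0,-2,-1,0 for degrees 0…8.
Finally multiplying by (1 + t^2 + t^6), the product of all factors after the first has coefficients 1,4,5,4,4,0,-1,3,2 for degrees 0…8.
[t^8] = 1·2 + 1·3 + 1·(-1) + 1·0 + 1·4 = 8.

8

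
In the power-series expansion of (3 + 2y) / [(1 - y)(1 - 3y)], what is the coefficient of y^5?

1334

The denominator gives the recurrence a_n = 4a_(n−1) − 3a_(n−2) for n ≥ 3; the numerator fixes a_0 = 3, a_1 = 14, a_2 = 47.
Iterating: 3, 14, 47, 146, 443, 1334, so a_5 = 1334.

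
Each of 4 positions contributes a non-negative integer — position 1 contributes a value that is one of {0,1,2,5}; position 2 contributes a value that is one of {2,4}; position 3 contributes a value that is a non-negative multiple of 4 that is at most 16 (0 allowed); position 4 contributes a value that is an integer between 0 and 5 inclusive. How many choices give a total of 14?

12

The generating function for the choices is (1 + q + q² + q⁵)·(q² + q⁴)·(1 + q⁴ + q⁸ + q¹² + q¹⁶)·(1 + q + q² + q³ + q⁴ + q⁵); the count is [q¹⁴].
(1 + q + q² + q⁵) has coefficients 1,1,1,0,0,1 for degrees 0…5.
(q² + q⁴) has coefficients 0,0,1,0,1,0,0,0,0,0,0,0,0,0,0 for degrees 0…14.
Multiplying by (1 + q⁴ + q⁸ + q¹² + q¹⁶) gives running coefficients 0,0,1,0,1,0,1,0,1,0,1,0,1,0,1 for degrees 0…14.
Finally multiplying by (1 + q + q² + q³ + q⁴ + q⁵), the product of all factors after the first has coefficients 0,0,1,1,2,2,3,3,3,3,3,3,3,3,3 for degrees 0…14.
[q¹⁴] = 1·3 + 1·3 + 1·3 + 1·3 = 12.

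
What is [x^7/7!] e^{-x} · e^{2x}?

1

The EGF product rule gives c_7 = Σ_{k_1+k_2=7} C(7; k_1,k_2) · ∏ g_i(k_i), where e^{-x} gives (-1)^k; e^{2x} gives (2)^k.
g_1(k) for k = 0…7: 1, -1, 1, -1, 1, -1, 1, -1.
g_2(k) for k = 0…7: 1, 2, 4, 8, 16, 32, 64, 128.
c_7 = Σ_k C(7,k)·g_1(k)·g_2(7−k) = 1·1·128 + 7·(-1)·64 + 21·1·32 + 35·(-1)·16 + 35·1·8 + 21·(-1)·4 + 7·1·2 + 1·(-1)·1 = 128 − 448 + 672 − 560 + 280 − 84 + 14 − 1 = 1.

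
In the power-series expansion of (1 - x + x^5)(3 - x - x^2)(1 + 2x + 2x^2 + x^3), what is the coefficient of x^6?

6

(1 - x + x^5) has coefficients 1,-1,0,0,0,1 for degrees 0…5.
(3 - x - x^2) has coefficients 3,-1,-1,0,0,0,0 for degrees 0…6.
Finally multiplying by (1 + 2x + 2x^2 + x^3), the product of all factors after the first has coefficients 3,5,3,-1,-3,-1,0 for degrees 0…6.
[x^6] = 1·0 − 1·(-1) + 1·5 = 6.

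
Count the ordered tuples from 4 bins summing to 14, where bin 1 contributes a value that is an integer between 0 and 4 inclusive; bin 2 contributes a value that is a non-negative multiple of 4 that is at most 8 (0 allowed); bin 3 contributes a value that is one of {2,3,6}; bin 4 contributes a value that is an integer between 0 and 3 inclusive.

14

The generating function for the choices is (1 + z + z^2 + z^3 + z^4)·(1 + z^4 + z^8)·(z^2 + z^3 + z^6)·(1 + z + z^2 + z^3); the count is [z^14].
(1 + z + z^2 + z^3 + z^4) has coefficients 1,1,1,1,1 for degrees 0…4.
(1 + z^4 + z^8) has coefficients 1,0,0,0,1,0,0,0,1,0,0,0,0,0,0 for degrees 0…14.
Multiplying by (z^2 + z^3 + z^6) gives running coefficients 0,0,1,1,0,0,2,1,0,0,2,1,0,0,1 for degrees 0…14.
Finally multiplying by (1 + z + z^2 + z^3), the product of all factors after the first has coefficients 0,0,1,2,2,2,3,3,3,3,3,3,3,3,2 for degrees 0…14.
[z^14] = 1·2 + 1·3 + 1·3 + 1·3 + 1·3 = 14.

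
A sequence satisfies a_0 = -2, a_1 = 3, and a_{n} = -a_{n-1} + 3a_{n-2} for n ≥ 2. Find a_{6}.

The ordinary generating function has denominator 1 + y - 3y^2.
Iterating the recurrence: a_0,…,a_{6} = -2, 3, -9, 18, -45, 99, -234.

-234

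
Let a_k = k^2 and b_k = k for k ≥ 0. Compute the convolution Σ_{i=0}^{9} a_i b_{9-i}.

540

This is [x^9] in the product of the two ordinary generating functions.
Σ = 0·9 + 1·8 + 4·7 + 9·6 + 16·5 + 25·4 + 36·3 + 49·2 + 64·1 + 81·0 = 540.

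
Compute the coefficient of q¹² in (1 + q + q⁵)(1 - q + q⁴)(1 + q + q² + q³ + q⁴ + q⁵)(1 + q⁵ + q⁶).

(1 + q + q⁵) has coefficients 1,1,0,0,0,1 for degrees 0…5.
(1 - q + q⁴) has coefficients 1,-1,0,0,1,0,0,0,0,0,0,0,0 for degrees 0…12.
Multiplying by (1 + q + q² + q³ + q⁴ + q⁵) gives running coefficients 1,0,0,0,1,1,0,1,1,1,0,0,0 for degrees 0…12.
Finally multiplying by (1 + q⁵ + q⁶), the product of all factors after the first has coefficients 1,0,0,0,1,2,1,1,1,2,2,1,1 for degrees 0…12.
[q¹²] = 1·1 + 1·1 + 1·1 = 3.

3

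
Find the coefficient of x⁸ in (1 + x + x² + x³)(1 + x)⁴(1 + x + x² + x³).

17

(1 + x + x² + x³) has coefficients 1,1,1,1 for degrees 0…3.
(1 + x)⁴ has coefficients 1,4,6,4,1,0,0,0,0 for degrees 0…8.
Finally multiplying by (1 + x + x² + x³), the product of all factors after the first has coefficients 1,5,11,15,15,11,5,1,0 for degrees 0…8.
[x⁸] = 1·0 + 1·1 + 1·5 + 1·11 = 17.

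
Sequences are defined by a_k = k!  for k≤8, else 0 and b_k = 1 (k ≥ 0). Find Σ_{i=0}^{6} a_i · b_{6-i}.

This is [x^6] in the product of the two ordinary generating functions.
Σ = 1·1 + 1·1 + 2·1 + 6·1 + 24·1 + 120·1 + 720·1 = 874.

874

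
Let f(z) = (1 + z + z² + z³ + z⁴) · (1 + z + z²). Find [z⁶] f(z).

1

(1 + z + z² + z³ + z⁴) has coefficients 1,1,1,1,1 for degrees 0…4.
(1 + z + z²) has coefficients 1,1,1,0,0,0,0 for degrees 0…6.
[z⁶] = 1·0 + 1·0 + 1·0 + 1·0 + 1·1 = 1.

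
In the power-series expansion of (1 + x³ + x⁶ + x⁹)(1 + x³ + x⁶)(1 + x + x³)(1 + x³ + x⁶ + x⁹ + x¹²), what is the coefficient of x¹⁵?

22

(1 + x³ + x⁶ + x⁹) has coefficients 1,0,0,1,0,0,1,0,0,1 for degrees 0…9.
(1 + x³ + x⁶) has coefficients 1,0,0,1,0,0,1,0,0,0,0,0,0,0,0,0 for degrees 0…15.
Multiplying by (1 + x + x³) gives running coefficients 1,1,0,2,1,0,2,1,0,1,0,0,0,0,0,0 for degrees 0…15.
Finally multiplying by (1 + x³ + x⁶ + x⁹ + x¹²), the product of all factors after the first has coefficients 1,1,0,3,2,0,5,3,0,6,3,0,6,3,0,5 for degrees 0…15.
[x¹⁵] = 1·5 + 1·6 + 1·6 + 1·5 = 22.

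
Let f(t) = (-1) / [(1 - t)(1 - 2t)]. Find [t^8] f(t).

-511

The denominator gives the recurrence a_n = 3a_(n−1) − 2a_(n−2) for n ≥ 2; the numerator fixes a_0 = -1, a_1 = -3.
Iterating: -1, -3, -7, -15, -31, -63, -127, -255, -511, so a_8 = -511.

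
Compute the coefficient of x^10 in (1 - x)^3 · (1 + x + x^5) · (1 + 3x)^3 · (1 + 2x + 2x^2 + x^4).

13

(1 - x)^3 has coefficients 1,-3,3,-1 for degrees 0…3.
(1 + x + x^5) has coefficients 1,1,0,0,0,1,0,0,0,0,0 for degrees 0…10.
Multiplying by (1 + 3x)^3 gives running coefficients 1,10,36,54,27,1,9,27,27,0,0 for degrees 0…10.
Finally multiplying by (1 + 2x + 2x^2 + x^4), the product of all factors after the first has coefficients 1,12,58,146,208,173,101,101,126,109,63 for degrees 0…10.
[x^10] = 1·63 − 3·109 + 3·126 − 1·101 = 13.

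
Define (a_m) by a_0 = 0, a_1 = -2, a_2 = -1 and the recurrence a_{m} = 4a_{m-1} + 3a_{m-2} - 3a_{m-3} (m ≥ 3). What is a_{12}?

The ordinary generating function has denominator 1 - 4z - 3z^2 + 3z^3.
Iterating the recurrence: a_0,…,a_{12} = 0, -2, -1, -10, -37, -175, -781, -3538, -15970, -72151, -325900, -1472143, -6649819.

-6649819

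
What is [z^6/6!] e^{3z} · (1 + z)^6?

The EGF product rule gives c_6 = Σ_{k_1+k_2=6} C(6; k_1,k_2) · ∏ g_i(k_i), where e^{3z} gives (3)^k; (1+z)^6 gives the falling factorial (6)_k.
g_1(k) for k = 0…6: 1, 3, 9, 27, 81, 243, 729.
g_2(k) for k = 0…6: 1, 6, 30, 120, 360, 720, 720.
c_6 = Σ_k C(6,k)·g_1(k)·g_2(6−k) = 1·1·720 + 6·3·720 + 15·9·360 + 20·27·120 + 15·81·30 + 6·243·6 + 1·729·1 = 720 + 12960 + 48600 + 64800 + 36450 + 8748 + 729 = 173007.

173007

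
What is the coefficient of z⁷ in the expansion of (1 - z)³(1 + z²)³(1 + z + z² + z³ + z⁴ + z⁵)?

(1 - z)³ has coefficients 1,-3,3,-1 for degrees 0…3.
(1 + z²)³ has coefficients 1,0,3,0,3,0,1,0 for degrees 0…7.
Finally multiplying by (1 + z + z² + z³ + z⁴ + z⁵), the product of all factors after the first has coefficients 1,1,4,4,7,7,7,7 for degrees 0…7.
[z⁷] = 1·7 − 3·7 + 3·7 − 1·7 = 0.

0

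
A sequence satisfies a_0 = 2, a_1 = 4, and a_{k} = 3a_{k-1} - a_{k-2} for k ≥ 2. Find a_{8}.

The ordinary generating function has denominator 1 - 3t + t^2.
Iterating the recurrence: a_0,…,a_{8} = 2, 4, 10, 26, 68, 178, 466, 1220, 3194.

3194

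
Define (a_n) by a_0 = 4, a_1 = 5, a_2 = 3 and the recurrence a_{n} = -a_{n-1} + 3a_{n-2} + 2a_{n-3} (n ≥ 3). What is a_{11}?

The ordinary generating function has denominator 1 + x - 3x^2 - 2x^3.
Iterating the recurrence: a_0,…,a_{11} = 4, 5, 3, 20, -1, 67, -30, 229, -185, 812, -909, 2975.

2975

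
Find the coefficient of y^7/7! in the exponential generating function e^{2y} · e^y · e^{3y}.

The EGF product rule gives c_7 = Σ_{k_1+k_2+k_3=7} C(7; k_1,k_2,k_3) · ∏ g_i(k_i), where e^{2y} gives (2)^k; e^y gives (1)^k; e^{3y} gives (3)^k.
g_1(k) for k = 0…7: 1, 2, 4, 8, 16, 32, 64, 128.
g_2(k) for k = 0…7: 1, 1, 1, 1, 1, 1, 1, 1.
g_3(k) for k = 0…7: 1, 3, 9, 27, 81, 243, 729, 2187.
First combine the last two factors: h(k) = Σ_j C(k,j)·g_2(j)·g_3(k−j) for k = 0…7: 1, 4, 16, 64, 256, 1024, 4096, 16384.
c_7 = Σ_k C(7,k)·g_1(k)·h(7−k) = 1·1·16384 + 7·2·4096 + 21·4·1024 + 35·8·256 + 35·16·64 + 21·32·16 + 7·64·4 + 1·128·1 = 16384 + 57344 + 86016 + 71680 + 35840 + 10752 + 1792 + 128 = 279936.

279936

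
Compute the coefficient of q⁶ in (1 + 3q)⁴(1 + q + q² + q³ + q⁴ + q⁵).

255

(1 + 3q)⁴ has coefficients 1,12,54,108,81 for degrees 0…4.
(1 + q + q² + q³ + q⁴ + q⁵) has coefficients 1,1,1,1,1,1,0 for degrees 0…6.
[q⁶] = 1·0 + 12·1 + 54·1 + 108·1 + 81·1 = 255.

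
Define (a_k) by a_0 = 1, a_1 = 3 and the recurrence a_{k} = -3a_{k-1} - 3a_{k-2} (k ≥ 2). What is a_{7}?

The ordinary generating function has denominator 1 + 3q + 3q^2.
Iterating the recurrence: a_0,…,a_{7} = 1, 3, -12, 27, -45, 54, -27, -81.

-81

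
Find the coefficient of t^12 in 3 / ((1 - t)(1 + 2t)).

Partial fractions give a closed form: a_n = (1)·1^n + (2)·(-2)^n.
At n = 12: a_12 = 8193.

8193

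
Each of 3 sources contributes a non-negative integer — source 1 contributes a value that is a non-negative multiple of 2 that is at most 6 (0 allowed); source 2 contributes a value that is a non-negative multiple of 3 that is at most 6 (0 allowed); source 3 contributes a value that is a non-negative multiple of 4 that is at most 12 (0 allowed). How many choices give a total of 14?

4

The generating function for the choices is (1 + x^2 + x^4 + x^6)·(1 + x^3 + x^6)·(1 + x^4 + x^8 + x^12); the count is [x^14].
(1 + x^2 + x^4 + x^6) has coefficients 1,0,1,0,1,0,1 for degrees 0…6.
(1 + x^3 + x^6) has coefficients 1,0,0,1,0,0,1,0,0,0,0,0,0,0,0 for degrees 0…14.
Finally multiplying by (1 + x^4 + x^8 + x^12), the product of all factors after the first has coefficients 1,0,0,1,1,0,1,1,1,0,1,1,1,0,1 for degrees 0…14.
[x^14] = 1·1 + 1·1 + 1·1 + 1·1 = 4.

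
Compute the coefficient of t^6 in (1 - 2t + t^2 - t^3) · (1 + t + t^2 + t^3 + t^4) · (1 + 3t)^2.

-21

(1 - 2t + t^2 - t^3) has coefficients 1,-2,1,-1 for degrees 0…3.
(1 + t + t^2 + t^3 + t^4) has coefficients 1,1,1,1,1,0,0 for degrees 0…6.
Finally multiplying by (1 + 3t)^2, the product of all factors after the first has coefficients 1,7,16,16,16,15,9 for degrees 0…6.
[t^6] = 1·9 − 2·15 + 1·16 − 1·16 = -21.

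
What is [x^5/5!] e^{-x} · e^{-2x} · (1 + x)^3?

-108

The EGF product rule gives c_5 = Σ_{k_1+k_2+k_3=5} C(5; k_1,k_2,k_3) · ∏ g_i(k_i), where e^{-x} gives (-1)^k; e^{-2x} gives (-2)^k; (1+x)^3 gives the falling factorial (3)_k.
g_1(k) for k = 0…5: 1, -1, 1, -1, 1, -1.
g_2(k) for k = 0…5: 1, -2, 4, -8, 16, -32.
g_3(k) for k = 0…5: 1, 3, 6, 6, 0, 0.
First combine the last two factors: h(k) = Σ_j C(k,j)·g_2(j)·g_3(k−j) for k = 0…5: 1, 1, -2, -2, 16, -32.
c_5 = Σ_k C(5,k)·g_1(k)·h(5−k) = 1·1·(-32) + 5·(-1)·16 + 10·1·(-2) + 10·(-1)·(-2) + 5·1·1 + 1·(-1)·1 = −32 − 80 − 20 + 20 + 5 − 1 = -108.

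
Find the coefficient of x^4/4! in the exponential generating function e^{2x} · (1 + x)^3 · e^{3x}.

The EGF product rule gives c_4 = Σ_{k_1+k_2+k_3=4} C(4; k_1,k_2,k_3) · ∏ g_i(k_i), where e^{2x} gives (2)^k; (1+x)^3 gives the falling factorial (3)_k; e^{3x} gives (3)^k.
g_1(k) for k = 0…4: 1, 2, 4, 8, 16.
g_2(k) for k = 0…4: 1, 3, 6, 6, 0.
g_3(k) for k = 0…4: 1, 3, 9, 27, 81.
First combine the last two factors: h(k) = Σ_j C(k,j)·g_2(j)·g_3(k−j) for k = 0…4: 1, 6, 33, 168, 801.
c_4 = Σ_k C(4,k)·g_1(k)·h(4−k) = 1·1·801 + 4·2·168 + 6·4·33 + 4·8·6 + 1·16·1 = 801 + 1344 + 792 + 192 + 16 = 3145.

3145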